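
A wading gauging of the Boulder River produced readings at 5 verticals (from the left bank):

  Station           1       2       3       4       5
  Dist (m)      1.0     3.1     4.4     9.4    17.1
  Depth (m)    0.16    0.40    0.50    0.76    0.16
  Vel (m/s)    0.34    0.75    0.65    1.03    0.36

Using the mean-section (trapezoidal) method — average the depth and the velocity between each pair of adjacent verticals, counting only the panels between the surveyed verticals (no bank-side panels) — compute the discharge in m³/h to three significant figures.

21000 m³/h

Panel 1-2: Δb = 2.1 m, d̄ = (0.16+0.40)/2 = 0.28, v̄ = (0.34+0.75)/2 = 0.545 → q = 2.1×0.28×0.545 = 0.3205 m³/s
Panel 2-3: Δb = 1.3 m, d̄ = (0.40+0.50)/2 = 0.45, v̄ = (0.75+0.65)/2 = 0.7 → q = 1.3×0.45×0.7 = 0.4095 m³/s
Panel 3-4: Δb = 5 m, d̄ = (0.50+0.76)/2 = 0.63, v̄ = (0.65+1.03)/2 = 0.84 → q = 5×0.63×0.84 = 2.646 m³/s
Panel 4-5: Δb = 7.7 m, d̄ = (0.76+0.16)/2 = 0.46, v̄ = (1.03+0.36)/2 = 0.695 → q = 7.7×0.46×0.695 = 2.462 m³/s
Q = Σ q = 5.838 m³/s
= 5.838 × 3600 = 21020 m³/h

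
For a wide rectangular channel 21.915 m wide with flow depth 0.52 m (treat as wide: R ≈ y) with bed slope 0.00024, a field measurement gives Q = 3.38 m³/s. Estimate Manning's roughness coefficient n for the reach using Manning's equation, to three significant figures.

A = b·y = 21.915 × 0.52 = 11.40 m²
Wide channel: R ≈ y = 0.52 m
n = (1/Q)·A·R^(2/3)·S^(1/2) = (1/3.38) × 11.40 × 0.6466 × 0.01549 = 0.03378

0.0338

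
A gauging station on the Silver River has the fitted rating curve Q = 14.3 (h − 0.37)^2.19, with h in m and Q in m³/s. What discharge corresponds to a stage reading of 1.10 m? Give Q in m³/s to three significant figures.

Q = 14.3 × (1.10 − 0.37)^2.19 = 14.3 × 0.73^2.19 = 7.178 m³/s

7.18 m³/s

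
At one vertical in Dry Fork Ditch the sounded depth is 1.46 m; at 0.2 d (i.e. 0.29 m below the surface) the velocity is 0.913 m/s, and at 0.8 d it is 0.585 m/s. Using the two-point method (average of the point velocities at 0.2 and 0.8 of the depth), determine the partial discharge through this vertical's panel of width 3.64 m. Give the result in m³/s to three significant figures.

v̄ = (0.913 + 0.585) / 2 = 0.7490 m/s
q = v̄ × d × w = 0.7490 × 1.46 × 3.64 = 3.980 m³/s

3.98 m³/s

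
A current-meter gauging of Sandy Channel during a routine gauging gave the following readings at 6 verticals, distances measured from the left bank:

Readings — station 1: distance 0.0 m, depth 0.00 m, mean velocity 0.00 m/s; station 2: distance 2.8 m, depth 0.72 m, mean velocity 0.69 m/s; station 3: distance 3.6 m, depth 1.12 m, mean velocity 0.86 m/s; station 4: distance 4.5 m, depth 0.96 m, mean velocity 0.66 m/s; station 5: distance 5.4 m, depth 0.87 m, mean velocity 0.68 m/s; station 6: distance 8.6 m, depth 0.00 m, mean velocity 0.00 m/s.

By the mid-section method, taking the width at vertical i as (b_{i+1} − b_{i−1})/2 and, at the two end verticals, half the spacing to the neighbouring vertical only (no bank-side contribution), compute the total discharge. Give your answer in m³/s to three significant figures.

3.50 m³/s

w_2 = (3.6 − 0.0)/2 = 1.8 m; q_2 = 0.69 × 0.72 × 1.8 = 0.8942 m³/s
w_3 = (4.5 − 2.8)/2 = 0.85 m; q_3 = 0.86 × 1.12 × 0.85 = 0.8187 m³/s
w_4 = (5.4 − 3.6)/2 = 0.9 m; q_4 = 0.66 × 0.96 × 0.9 = 0.5702 m³/s
w_5 = (8.6 − 4.5)/2 = 2.05 m; q_5 = 0.68 × 0.87 × 2.05 = 1.213 m³/s
Stations 1, 6 contribute zero (depth or velocity is 0).
Q = Σ qᵢ = 3.496 m³/s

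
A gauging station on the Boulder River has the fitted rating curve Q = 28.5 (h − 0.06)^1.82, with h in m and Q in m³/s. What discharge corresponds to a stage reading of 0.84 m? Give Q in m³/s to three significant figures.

Q = 28.5 × (0.84 − 0.06)^1.82 = 28.5 × 0.78^1.82 = 18.13 m³/s

18.1 m³/s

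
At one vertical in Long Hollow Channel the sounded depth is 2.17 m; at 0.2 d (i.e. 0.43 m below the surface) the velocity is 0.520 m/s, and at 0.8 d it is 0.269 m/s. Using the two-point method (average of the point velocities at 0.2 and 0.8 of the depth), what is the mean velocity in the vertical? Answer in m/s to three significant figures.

0.395 m/s

v̄ = (0.520 + 0.269) / 2 = 0.3945 m/s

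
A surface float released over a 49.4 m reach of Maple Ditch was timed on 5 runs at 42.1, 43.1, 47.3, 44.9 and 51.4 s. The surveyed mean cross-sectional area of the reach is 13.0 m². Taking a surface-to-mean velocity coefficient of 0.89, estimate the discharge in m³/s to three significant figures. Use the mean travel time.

12.5 m³/s

t̄ = (42.1 + 43.1 + 47.3 + 44.9 + 51.4) / 5 = 45.76 s
v_surface = L / t̄ = 49.4 / 45.76 = 1.080 m/s
v_mean = 0.89 × 1.080 = 0.9608 m/s
Q = A × v_mean = 13.0 × 0.9608 = 12.49 m³/s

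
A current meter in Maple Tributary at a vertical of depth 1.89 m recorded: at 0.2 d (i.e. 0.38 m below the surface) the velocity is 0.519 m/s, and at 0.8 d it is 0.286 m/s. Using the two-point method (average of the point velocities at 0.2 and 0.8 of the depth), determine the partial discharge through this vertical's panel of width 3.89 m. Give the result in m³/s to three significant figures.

2.96 m³/s

v̄ = (0.519 + 0.286) / 2 = 0.4025 m/s
q = v̄ × d × w = 0.4025 × 1.89 × 3.89 = 2.959 m³/s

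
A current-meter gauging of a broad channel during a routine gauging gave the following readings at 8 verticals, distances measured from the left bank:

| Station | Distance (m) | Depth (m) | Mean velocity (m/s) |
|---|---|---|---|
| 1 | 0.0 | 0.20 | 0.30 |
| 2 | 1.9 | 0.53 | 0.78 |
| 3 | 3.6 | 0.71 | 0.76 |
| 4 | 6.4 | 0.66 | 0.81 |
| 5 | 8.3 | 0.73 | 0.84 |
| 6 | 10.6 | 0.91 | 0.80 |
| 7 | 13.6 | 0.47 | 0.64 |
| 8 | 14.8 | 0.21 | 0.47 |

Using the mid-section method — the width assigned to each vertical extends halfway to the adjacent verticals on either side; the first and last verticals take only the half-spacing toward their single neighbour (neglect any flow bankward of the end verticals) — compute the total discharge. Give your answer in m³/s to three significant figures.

w_1 = (1.9 − 0.0)/2 = 0.95 m; q_1 = 0.30 × 0.20 × 0.95 = 0.05700 m³/s
w_2 = (3.6 − 0.0)/2 = 1.8 m; q_2 = 0.78 × 0.53 × 1.8 = 0.7441 m³/s
w_3 = (6.4 − 1.9)/2 = 2.25 m; q_3 = 0.76 × 0.71 × 2.25 = 1.214 m³/s
w_4 = (8.3 − 3.6)/2 = 2.35 m; q_4 = 0.81 × 0.66 × 2.35 = 1.256 m³/s
w_5 = (10.6 − 6.4)/2 = 2.1 m; q_5 = 0.84 × 0.73 × 2.1 = 1.288 m³/s
w_6 = (13.6 − 8.3)/2 = 2.65 m; q_6 = 0.80 × 0.91 × 2.65 = 1.929 m³/s
w_7 = (14.8 − 10.6)/2 = 2.1 m; q_7 = 0.64 × 0.47 × 2.1 = 0.6317 m³/s
w_8 = (14.8 − 13.6)/2 = 0.6 m; q_8 = 0.47 × 0.21 × 0.6 = 0.05922 m³/s
Q = Σ qᵢ = 7.179 m³/s

7.18 m³/s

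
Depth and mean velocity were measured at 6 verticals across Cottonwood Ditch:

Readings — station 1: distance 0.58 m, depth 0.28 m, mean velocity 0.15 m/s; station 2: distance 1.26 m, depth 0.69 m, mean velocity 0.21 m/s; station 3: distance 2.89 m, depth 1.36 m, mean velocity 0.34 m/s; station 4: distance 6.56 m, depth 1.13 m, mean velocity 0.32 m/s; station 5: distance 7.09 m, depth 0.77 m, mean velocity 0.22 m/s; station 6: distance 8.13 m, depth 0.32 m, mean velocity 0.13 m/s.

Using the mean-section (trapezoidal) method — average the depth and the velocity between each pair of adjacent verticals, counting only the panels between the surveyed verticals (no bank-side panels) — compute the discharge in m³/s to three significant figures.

2.26 m³/s

Panel 1-2: Δb = 0.68 m, d̄ = (0.28+0.69)/2 = 0.485, v̄ = (0.15+0.21)/2 = 0.18 → q = 0.68×0.485×0.18 = 0.05936 m³/s
Panel 2-3: Δb = 1.63 m, d̄ = (0.69+1.36)/2 = 1.025, v̄ = (0.21+0.34)/2 = 0.275 → q = 1.63×1.025×0.275 = 0.4595 m³/s
Panel 3-4: Δb = 3.67 m, d̄ = (1.36+1.13)/2 = 1.245, v̄ = (0.34+0.32)/2 = 0.33 → q = 3.67×1.245×0.33 = 1.508 m³/s
Panel 4-5: Δb = 0.53 m, d̄ = (1.13+0.77)/2 = 0.95, v̄ = (0.32+0.22)/2 = 0.27 → q = 0.53×0.95×0.27 = 0.1359 m³/s
Panel 5-6: Δb = 1.04 m, d̄ = (0.77+0.32)/2 = 0.545, v̄ = (0.22+0.13)/2 = 0.175 → q = 1.04×0.545×0.175 = 0.09919 m³/s
Q = Σ q = 2.262 m³/s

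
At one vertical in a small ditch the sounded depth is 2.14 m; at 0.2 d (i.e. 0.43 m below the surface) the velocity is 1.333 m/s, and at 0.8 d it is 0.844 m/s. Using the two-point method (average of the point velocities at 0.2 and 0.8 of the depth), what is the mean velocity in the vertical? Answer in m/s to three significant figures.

1.09 m/s

v̄ = (1.333 + 0.844) / 2 = 1.089 m/s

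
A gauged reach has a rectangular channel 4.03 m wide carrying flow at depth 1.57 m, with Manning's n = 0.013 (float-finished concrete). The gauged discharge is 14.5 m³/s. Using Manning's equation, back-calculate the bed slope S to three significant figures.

0.00105

A = b·y = 4.03 × 1.57 = 6.327 m²
P = b + 2y = 4.03 + 2×1.57 = 7.170 m
R = A/P = 6.327/7.170 = 0.8824 m
S = (Q·n / (1·A·R^(2/3)))² = (14.5×0.013 / (1×6.327×0.9200))² = 0.001049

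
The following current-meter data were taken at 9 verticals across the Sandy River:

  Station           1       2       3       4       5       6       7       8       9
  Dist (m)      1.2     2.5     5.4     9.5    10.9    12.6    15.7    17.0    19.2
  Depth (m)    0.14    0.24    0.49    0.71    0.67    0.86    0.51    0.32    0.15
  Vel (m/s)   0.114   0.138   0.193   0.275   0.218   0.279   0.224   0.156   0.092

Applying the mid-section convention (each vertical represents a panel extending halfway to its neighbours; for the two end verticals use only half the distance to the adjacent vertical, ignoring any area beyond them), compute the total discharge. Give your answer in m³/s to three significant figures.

2.10 m³/s

w_1 = (2.5 − 1.2)/2 = 0.65 m; q_1 = 0.114 × 0.14 × 0.65 = 0.01037 m³/s
w_2 = (5.4 − 1.2)/2 = 2.1 m; q_2 = 0.138 × 0.24 × 2.1 = 0.06955 m³/s
w_3 = (9.5 − 2.5)/2 = 3.5 m; q_3 = 0.193 × 0.49 × 3.5 = 0.3310 m³/s
w_4 = (10.9 − 5.4)/2 = 2.75 m; q_4 = 0.275 × 0.71 × 2.75 = 0.5369 m³/s
w_5 = (12.6 − 9.5)/2 = 1.55 m; q_5 = 0.218 × 0.67 × 1.55 = 0.2264 m³/s
w_6 = (15.7 − 10.9)/2 = 2.4 m; q_6 = 0.279 × 0.86 × 2.4 = 0.5759 m³/s
w_7 = (17.0 − 12.6)/2 = 2.2 m; q_7 = 0.224 × 0.51 × 2.2 = 0.2513 m³/s
w_8 = (19.2 − 15.7)/2 = 1.75 m; q_8 = 0.156 × 0.32 × 1.75 = 0.08736 m³/s
w_9 = (19.2 − 17.0)/2 = 1.1 m; q_9 = 0.092 × 0.15 × 1.1 = 0.01518 m³/s
Q = Σ qᵢ = 2.104 m³/s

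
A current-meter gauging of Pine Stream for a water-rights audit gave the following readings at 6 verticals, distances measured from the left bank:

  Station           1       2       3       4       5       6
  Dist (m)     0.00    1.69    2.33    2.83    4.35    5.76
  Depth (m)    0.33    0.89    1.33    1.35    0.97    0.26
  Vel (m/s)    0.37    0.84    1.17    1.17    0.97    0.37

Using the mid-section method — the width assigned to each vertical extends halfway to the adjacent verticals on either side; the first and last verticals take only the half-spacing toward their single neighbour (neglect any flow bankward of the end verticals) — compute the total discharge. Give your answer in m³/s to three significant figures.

4.90 m³/s

w_1 = (1.69 − 0.00)/2 = 0.845 m; q_1 = 0.37 × 0.33 × 0.845 = 0.1032 m³/s
w_2 = (2.33 − 0.00)/2 = 1.165 m; q_2 = 0.84 × 0.89 × 1.165 = 0.8710 m³/s
w_3 = (2.83 − 1.69)/2 = 0.57 m; q_3 = 1.17 × 1.33 × 0.57 = 0.8870 m³/s
w_4 = (4.35 − 2.33)/2 = 1.01 m; q_4 = 1.17 × 1.35 × 1.01 = 1.595 m³/s
w_5 = (5.76 − 2.83)/2 = 1.465 m; q_5 = 0.97 × 0.97 × 1.465 = 1.378 m³/s
w_6 = (5.76 − 4.35)/2 = 0.705 m; q_6 = 0.37 × 0.26 × 0.705 = 0.06782 m³/s
Q = Σ qᵢ = 4.903 m³/s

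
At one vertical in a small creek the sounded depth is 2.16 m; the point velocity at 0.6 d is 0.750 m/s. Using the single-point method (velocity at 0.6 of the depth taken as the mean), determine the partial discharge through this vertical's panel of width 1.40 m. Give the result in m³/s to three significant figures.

2.27 m³/s

v̄ = v₀.₆ = 0.750 m/s
q = v̄ × d × w = 0.7500 × 2.16 × 1.40 = 2.268 m³/s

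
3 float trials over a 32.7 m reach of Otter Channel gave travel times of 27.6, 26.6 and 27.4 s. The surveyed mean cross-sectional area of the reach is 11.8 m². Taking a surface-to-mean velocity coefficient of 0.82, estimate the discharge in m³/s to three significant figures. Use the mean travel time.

11.6 m³/s

t̄ = (27.6 + 26.6 + 27.4) / 3 = 27.2 s
v_surface = L / t̄ = 32.7 / 27.2 = 1.202 m/s
v_mean = 0.82 × 1.202 = 0.9858 m/s
Q = A × v_mean = 11.8 × 0.9858 = 11.63 m³/s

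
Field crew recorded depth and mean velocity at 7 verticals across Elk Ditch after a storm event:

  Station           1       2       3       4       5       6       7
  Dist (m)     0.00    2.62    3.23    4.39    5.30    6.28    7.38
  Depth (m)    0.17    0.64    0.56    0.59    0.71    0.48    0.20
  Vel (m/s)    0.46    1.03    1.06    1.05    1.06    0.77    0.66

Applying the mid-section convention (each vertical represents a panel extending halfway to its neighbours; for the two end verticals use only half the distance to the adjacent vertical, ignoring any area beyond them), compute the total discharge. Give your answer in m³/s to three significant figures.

3.50 m³/s

w_1 = (2.62 − 0.00)/2 = 1.31 m; q_1 = 0.46 × 0.17 × 1.31 = 0.1024 m³/s
w_2 = (3.23 − 0.00)/2 = 1.615 m; q_2 = 1.03 × 0.64 × 1.615 = 1.065 m³/s
w_3 = (4.39 − 2.62)/2 = 0.885 m; q_3 = 1.06 × 0.56 × 0.885 = 0.5253 m³/s
w_4 = (5.30 − 3.23)/2 = 1.035 m; q_4 = 1.05 × 0.59 × 1.035 = 0.6412 m³/s
w_5 = (6.28 − 4.39)/2 = 0.945 m; q_5 = 1.06 × 0.71 × 0.945 = 0.7112 m³/s
w_6 = (7.38 − 5.30)/2 = 1.04 m; q_6 = 0.77 × 0.48 × 1.04 = 0.3844 m³/s
w_7 = (7.38 − 6.28)/2 = 0.55 m; q_7 = 0.66 × 0.20 × 0.55 = 0.07260 m³/s
Q = Σ qᵢ = 3.502 m³/s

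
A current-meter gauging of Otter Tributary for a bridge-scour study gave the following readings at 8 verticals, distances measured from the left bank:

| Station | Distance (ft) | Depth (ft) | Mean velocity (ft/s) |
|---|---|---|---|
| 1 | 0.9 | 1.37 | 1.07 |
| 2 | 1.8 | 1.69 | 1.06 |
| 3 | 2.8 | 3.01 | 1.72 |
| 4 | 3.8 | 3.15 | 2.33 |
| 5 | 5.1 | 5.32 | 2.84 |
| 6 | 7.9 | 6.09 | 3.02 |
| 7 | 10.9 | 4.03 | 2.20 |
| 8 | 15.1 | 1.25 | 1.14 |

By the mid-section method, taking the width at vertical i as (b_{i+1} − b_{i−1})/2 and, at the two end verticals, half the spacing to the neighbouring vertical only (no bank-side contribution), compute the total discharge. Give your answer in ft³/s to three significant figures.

135 ft³/s

w_1 = (1.8 − 0.9)/2 = 0.45 ft; q_1 = 1.07 × 1.37 × 0.45 = 0.6597 ft³/s
w_2 = (2.8 − 0.9)/2 = 0.95 ft; q_2 = 1.06 × 1.69 × 0.95 = 1.702 ft³/s
w_3 = (3.8 − 1.8)/2 = 1 ft; q_3 = 1.72 × 3.01 × 1 = 5.177 ft³/s
w_4 = (5.1 − 2.8)/2 = 1.15 ft; q_4 = 2.33 × 3.15 × 1.15 = 8.440 ft³/s
w_5 = (7.9 − 3.8)/2 = 2.05 ft; q_5 = 2.84 × 5.32 × 2.05 = 30.97 ft³/s
w_6 = (10.9 − 5.1)/2 = 2.9 ft; q_6 = 3.02 × 6.09 × 2.9 = 53.34 ft³/s
w_7 = (15.1 − 7.9)/2 = 3.6 ft; q_7 = 2.20 × 4.03 × 3.6 = 31.92 ft³/s
w_8 = (15.1 − 10.9)/2 = 2.1 ft; q_8 = 1.14 × 1.25 × 2.1 = 2.993 ft³/s
Q = Σ qᵢ = 135.2 ft³/s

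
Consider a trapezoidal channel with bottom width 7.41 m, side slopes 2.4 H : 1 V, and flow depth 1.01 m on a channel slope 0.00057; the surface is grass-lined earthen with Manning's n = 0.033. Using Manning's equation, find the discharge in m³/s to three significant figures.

6.11 m³/s

A = (b + z·y)·y = (7.41 + 2.4×1.01)×1.01 = 9.932 m²
P = b + 2y√(1+z²) = 7.41 + 2×1.01×√(1+2.4²) = 12.66 m
R = A/P = 9.932/12.66 = 0.7844 m
Q = (1/n)·A·R^(2/3)·S^(1/2) = (1/0.033) × 9.932 × 0.7844^(2/3) × 0.00057^(1/2) = 6.112 m³/s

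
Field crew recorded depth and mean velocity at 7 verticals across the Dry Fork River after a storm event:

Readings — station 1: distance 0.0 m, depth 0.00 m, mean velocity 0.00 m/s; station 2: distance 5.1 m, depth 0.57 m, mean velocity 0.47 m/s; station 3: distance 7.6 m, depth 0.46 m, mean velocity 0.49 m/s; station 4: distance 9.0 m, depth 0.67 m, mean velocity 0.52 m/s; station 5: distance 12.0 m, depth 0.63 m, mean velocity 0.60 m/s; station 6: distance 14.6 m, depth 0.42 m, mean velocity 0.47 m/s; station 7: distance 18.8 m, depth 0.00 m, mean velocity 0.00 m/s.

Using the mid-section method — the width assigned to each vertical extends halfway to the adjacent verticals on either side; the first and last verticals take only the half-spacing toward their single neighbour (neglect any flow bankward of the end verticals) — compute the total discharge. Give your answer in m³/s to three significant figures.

w_2 = (7.6 − 0.0)/2 = 3.8 m; q_2 = 0.47 × 0.57 × 3.8 = 1.018 m³/s
w_3 = (9.0 − 5.1)/2 = 1.95 m; q_3 = 0.49 × 0.46 × 1.95 = 0.4395 m³/s
w_4 = (12.0 − 7.6)/2 = 2.2 m; q_4 = 0.52 × 0.67 × 2.2 = 0.7665 m³/s
w_5 = (14.6 − 9.0)/2 = 2.8 m; q_5 = 0.60 × 0.63 × 2.8 = 1.058 m³/s
w_6 = (18.8 − 12.0)/2 = 3.4 m; q_6 = 0.47 × 0.42 × 3.4 = 0.6712 m³/s
Stations 1, 7 contribute zero (depth or velocity is 0).
Q = Σ qᵢ = 3.954 m³/s

3.95 m³/s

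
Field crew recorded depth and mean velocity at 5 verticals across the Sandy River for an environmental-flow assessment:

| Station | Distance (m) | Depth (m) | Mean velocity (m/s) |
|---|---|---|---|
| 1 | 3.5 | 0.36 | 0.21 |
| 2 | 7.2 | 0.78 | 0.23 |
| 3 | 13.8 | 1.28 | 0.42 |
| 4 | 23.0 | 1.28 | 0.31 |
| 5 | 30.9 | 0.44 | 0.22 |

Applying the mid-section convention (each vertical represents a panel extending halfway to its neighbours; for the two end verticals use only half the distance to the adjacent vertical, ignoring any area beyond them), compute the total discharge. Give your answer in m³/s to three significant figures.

w_1 = (7.2 − 3.5)/2 = 1.85 m; q_1 = 0.21 × 0.36 × 1.85 = 0.1399 m³/s
w_2 = (13.8 − 3.5)/2 = 5.15 m; q_2 = 0.23 × 0.78 × 5.15 = 0.9239 m³/s
w_3 = (23.0 − 7.2)/2 = 7.9 m; q_3 = 0.42 × 1.28 × 7.9 = 4.247 m³/s
w_4 = (30.9 − 13.8)/2 = 8.55 m; q_4 = 0.31 × 1.28 × 8.55 = 3.393 m³/s
w_5 = (30.9 − 23.0)/2 = 3.95 m; q_5 = 0.22 × 0.44 × 3.95 = 0.3824 m³/s
Q = Σ qᵢ = 9.086 m³/s

9.09 m³/s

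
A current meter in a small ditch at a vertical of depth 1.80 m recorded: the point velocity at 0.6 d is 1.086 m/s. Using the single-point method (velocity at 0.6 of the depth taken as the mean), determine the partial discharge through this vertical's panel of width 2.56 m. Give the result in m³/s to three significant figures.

v̄ = v₀.₆ = 1.086 m/s
q = v̄ × d × w = 1.086 × 1.80 × 2.56 = 5.004 m³/s

5.00 m³/s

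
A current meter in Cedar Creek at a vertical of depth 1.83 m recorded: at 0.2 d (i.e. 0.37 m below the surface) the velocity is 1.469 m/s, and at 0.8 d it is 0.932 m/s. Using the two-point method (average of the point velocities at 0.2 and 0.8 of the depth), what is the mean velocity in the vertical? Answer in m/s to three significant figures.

v̄ = (1.469 + 0.932) / 2 = 1.201 m/s

1.20 m/s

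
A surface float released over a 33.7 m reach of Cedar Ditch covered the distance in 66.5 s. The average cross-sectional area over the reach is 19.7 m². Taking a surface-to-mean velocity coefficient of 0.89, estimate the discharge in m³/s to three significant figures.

8.89 m³/s

v_surface = L / t̄ = 33.7 / 66.5 = 0.5068 m/s
v_mean = 0.89 × 0.5068 = 0.4510 m/s
Q = A × v_mean = 19.7 × 0.4510 = 8.885 m³/s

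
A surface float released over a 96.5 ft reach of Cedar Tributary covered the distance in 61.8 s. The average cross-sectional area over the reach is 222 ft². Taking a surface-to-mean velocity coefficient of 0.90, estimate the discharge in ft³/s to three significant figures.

312 ft³/s

v_surface = L / t̄ = 96.5 / 61.8 = 1.561 ft/s
v_mean = 0.90 × 1.561 = 1.405 ft/s
Q = A × v_mean = 222 × 1.405 = 312.0 ft³/s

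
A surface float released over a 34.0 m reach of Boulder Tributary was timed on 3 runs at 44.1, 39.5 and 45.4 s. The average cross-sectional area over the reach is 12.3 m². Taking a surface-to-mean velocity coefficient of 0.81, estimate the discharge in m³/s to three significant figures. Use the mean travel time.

t̄ = (44.1 + 39.5 + 45.4) / 3 = 43 s
v_surface = L / t̄ = 34.0 / 43 = 0.7907 m/s
v_mean = 0.81 × 0.7907 = 0.6405 m/s
Q = A × v_mean = 12.3 × 0.6405 = 7.878 m³/s

7.88 m³/s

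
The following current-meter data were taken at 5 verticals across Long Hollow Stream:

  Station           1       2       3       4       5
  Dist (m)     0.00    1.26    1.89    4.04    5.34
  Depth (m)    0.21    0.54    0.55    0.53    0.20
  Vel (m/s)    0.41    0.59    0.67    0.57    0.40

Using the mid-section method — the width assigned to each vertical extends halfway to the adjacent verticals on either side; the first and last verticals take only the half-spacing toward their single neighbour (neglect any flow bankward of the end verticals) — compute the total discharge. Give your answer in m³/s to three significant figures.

w_1 = (1.26 − 0.00)/2 = 0.63 m; q_1 = 0.41 × 0.21 × 0.63 = 0.05424 m³/s
w_2 = (1.89 − 0.00)/2 = 0.945 m; q_2 = 0.59 × 0.54 × 0.945 = 0.3011 m³/s
w_3 = (4.04 − 1.26)/2 = 1.39 m; q_3 = 0.67 × 0.55 × 1.39 = 0.5122 m³/s
w_4 = (5.34 − 1.89)/2 = 1.725 m; q_4 = 0.57 × 0.53 × 1.725 = 0.5211 m³/s
w_5 = (5.34 − 4.04)/2 = 0.65 m; q_5 = 0.40 × 0.20 × 0.65 = 0.05200 m³/s
Q = Σ qᵢ = 1.441 m³/s

1.44 m³/s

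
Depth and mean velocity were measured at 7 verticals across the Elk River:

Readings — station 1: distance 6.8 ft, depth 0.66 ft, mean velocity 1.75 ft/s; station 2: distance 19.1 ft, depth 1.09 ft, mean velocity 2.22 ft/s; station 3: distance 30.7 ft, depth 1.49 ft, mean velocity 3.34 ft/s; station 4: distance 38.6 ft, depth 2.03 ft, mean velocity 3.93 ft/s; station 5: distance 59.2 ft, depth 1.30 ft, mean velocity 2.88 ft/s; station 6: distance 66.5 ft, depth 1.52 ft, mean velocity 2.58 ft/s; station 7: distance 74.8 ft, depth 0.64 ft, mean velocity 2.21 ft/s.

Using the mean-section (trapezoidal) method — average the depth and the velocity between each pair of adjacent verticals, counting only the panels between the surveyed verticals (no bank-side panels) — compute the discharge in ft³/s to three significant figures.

280 ft³/s

Panel 1-2: Δb = 12.3 ft, d̄ = (0.66+1.09)/2 = 0.875, v̄ = (1.75+2.22)/2 = 1.985 → q = 12.3×0.875×1.985 = 21.36 ft³/s
Panel 2-3: Δb = 11.6 ft, d̄ = (1.09+1.49)/2 = 1.29, v̄ = (2.22+3.34)/2 = 2.78 → q = 11.6×1.29×2.78 = 41.60 ft³/s
Panel 3-4: Δb = 7.9 ft, d̄ = (1.49+2.03)/2 = 1.76, v̄ = (3.34+3.93)/2 = 3.635 → q = 7.9×1.76×3.635 = 50.54 ft³/s
Panel 4-5: Δb = 20.6 ft, d̄ = (2.03+1.30)/2 = 1.665, v̄ = (3.93+2.88)/2 = 3.405 → q = 20.6×1.665×3.405 = 116.8 ft³/s
Panel 5-6: Δb = 7.3 ft, d̄ = (1.30+1.52)/2 = 1.41, v̄ = (2.88+2.58)/2 = 2.73 → q = 7.3×1.41×2.73 = 28.10 ft³/s
Panel 6-7: Δb = 8.3 ft, d̄ = (1.52+0.64)/2 = 1.08, v̄ = (2.58+2.21)/2 = 2.395 → q = 8.3×1.08×2.395 = 21.47 ft³/s
Q = Σ q = 279.9 ft³/s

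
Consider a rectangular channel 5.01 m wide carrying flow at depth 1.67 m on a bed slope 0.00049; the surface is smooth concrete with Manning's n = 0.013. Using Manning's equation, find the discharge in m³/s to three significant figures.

A = b·y = 5.01 × 1.67 = 8.367 m²
P = b + 2y = 5.01 + 2×1.67 = 8.350 m
R = A/P = 8.367/8.350 = 1.002 m
Q = (1/n)·A·R^(2/3)·S^(1/2) = (1/0.013) × 8.367 × 1.002^(2/3) × 0.00049^(1/2) = 14.27 m³/s

14.3 m³/s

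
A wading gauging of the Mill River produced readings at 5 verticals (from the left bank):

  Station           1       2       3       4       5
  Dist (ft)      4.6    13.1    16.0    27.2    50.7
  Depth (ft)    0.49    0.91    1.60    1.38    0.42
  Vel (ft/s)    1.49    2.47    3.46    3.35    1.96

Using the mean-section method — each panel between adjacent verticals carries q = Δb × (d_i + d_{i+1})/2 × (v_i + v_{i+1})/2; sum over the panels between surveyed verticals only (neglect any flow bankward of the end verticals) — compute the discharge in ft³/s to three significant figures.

Panel 1-2: Δb = 8.5 ft, d̄ = (0.49+0.91)/2 = 0.7, v̄ = (1.49+2.47)/2 = 1.98 → q = 8.5×0.7×1.98 = 11.78 ft³/s
Panel 2-3: Δb = 2.9 ft, d̄ = (0.91+1.60)/2 = 1.255, v̄ = (2.47+3.46)/2 = 2.965 → q = 2.9×1.255×2.965 = 10.79 ft³/s
Panel 3-4: Δb = 11.2 ft, d̄ = (1.60+1.38)/2 = 1.49, v̄ = (3.46+3.35)/2 = 3.405 → q = 11.2×1.49×3.405 = 56.82 ft³/s
Panel 4-5: Δb = 23.5 ft, d̄ = (1.38+0.42)/2 = 0.9, v̄ = (3.35+1.96)/2 = 2.655 → q = 23.5×0.9×2.655 = 56.15 ft³/s
Q = Σ q = 135.5 ft³/s

136 ft³/s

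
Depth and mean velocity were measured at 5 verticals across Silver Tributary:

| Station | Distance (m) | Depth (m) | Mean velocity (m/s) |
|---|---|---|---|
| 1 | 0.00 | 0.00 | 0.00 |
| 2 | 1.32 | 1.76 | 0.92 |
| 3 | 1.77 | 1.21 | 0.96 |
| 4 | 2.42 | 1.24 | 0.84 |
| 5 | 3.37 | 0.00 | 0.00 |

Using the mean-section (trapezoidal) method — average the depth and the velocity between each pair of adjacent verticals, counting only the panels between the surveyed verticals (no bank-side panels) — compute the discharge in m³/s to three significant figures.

2.13 m³/s

Panel 1-2: Δb = 1.32 m, d̄ = (0.00+1.76)/2 = 0.88, v̄ = (0.00+0.92)/2 = 0.46 → q = 1.32×0.88×0.46 = 0.5343 m³/s
Panel 2-3: Δb = 0.45 m, d̄ = (1.76+1.21)/2 = 1.485, v̄ = (0.92+0.96)/2 = 0.94 → q = 0.45×1.485×0.94 = 0.6282 m³/s
Panel 3-4: Δb = 0.65 m, d̄ = (1.21+1.24)/2 = 1.225, v̄ = (0.96+0.84)/2 = 0.9 → q = 0.65×1.225×0.9 = 0.7166 m³/s
Panel 4-5: Δb = 0.95 m, d̄ = (1.24+0.00)/2 = 0.62, v̄ = (0.84+0.00)/2 = 0.42 → q = 0.95×0.62×0.42 = 0.2474 m³/s
Q = Σ q = 2.126 m³/s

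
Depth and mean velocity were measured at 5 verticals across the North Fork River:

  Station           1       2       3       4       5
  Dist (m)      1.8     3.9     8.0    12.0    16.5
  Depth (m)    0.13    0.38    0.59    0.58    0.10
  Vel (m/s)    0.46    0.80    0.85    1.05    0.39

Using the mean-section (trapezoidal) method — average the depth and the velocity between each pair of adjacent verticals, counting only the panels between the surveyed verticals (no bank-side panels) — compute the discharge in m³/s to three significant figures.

5.30 m³/s

Panel 1-2: Δb = 2.1 m, d̄ = (0.13+0.38)/2 = 0.255, v̄ = (0.46+0.80)/2 = 0.63 → q = 2.1×0.255×0.63 = 0.3374 m³/s
Panel 2-3: Δb = 4.1 m, d̄ = (0.38+0.59)/2 = 0.485, v̄ = (0.80+0.85)/2 = 0.825 → q = 4.1×0.485×0.825 = 1.641 m³/s
Panel 3-4: Δb = 4 m, d̄ = (0.59+0.58)/2 = 0.585, v̄ = (0.85+1.05)/2 = 0.95 → q = 4×0.585×0.95 = 2.223 m³/s
Panel 4-5: Δb = 4.5 m, d̄ = (0.58+0.10)/2 = 0.34, v̄ = (1.05+0.39)/2 = 0.72 → q = 4.5×0.34×0.72 = 1.102 m³/s
Q = Σ q = 5.302 m³/s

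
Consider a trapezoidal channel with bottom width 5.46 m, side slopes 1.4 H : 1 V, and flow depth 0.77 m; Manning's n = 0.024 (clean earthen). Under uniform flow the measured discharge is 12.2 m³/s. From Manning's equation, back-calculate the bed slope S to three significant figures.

0.00639

A = (b + z·y)·y = (5.46 + 1.4×0.77)×0.77 = 5.034 m²
P = b + 2y√(1+z²) = 5.46 + 2×0.77×√(1+1.4²) = 8.110 m
R = A/P = 5.034/8.110 = 0.6208 m
S = (Q·n / (1·A·R^(2/3)))² = (12.2×0.024 / (1×5.034×0.7277))² = 0.006388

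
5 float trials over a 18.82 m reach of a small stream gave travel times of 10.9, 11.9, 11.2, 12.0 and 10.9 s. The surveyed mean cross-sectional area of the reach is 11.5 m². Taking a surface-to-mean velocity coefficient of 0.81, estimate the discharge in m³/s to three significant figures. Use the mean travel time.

15.4 m³/s

t̄ = (10.9 + 11.9 + 11.2 + 12.0 + 10.9) / 5 = 11.38 s
v_surface = L / t̄ = 18.82 / 11.38 = 1.654 m/s
v_mean = 0.81 × 1.654 = 1.340 m/s
Q = A × v_mean = 11.5 × 1.340 = 15.40 m³/s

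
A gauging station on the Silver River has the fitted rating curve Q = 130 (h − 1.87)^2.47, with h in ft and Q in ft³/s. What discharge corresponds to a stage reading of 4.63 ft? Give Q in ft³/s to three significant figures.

Q = 130 × (4.63 − 1.87)^2.47 = 130 × 2.76^2.47 = 1596 ft³/s

1600 ft³/s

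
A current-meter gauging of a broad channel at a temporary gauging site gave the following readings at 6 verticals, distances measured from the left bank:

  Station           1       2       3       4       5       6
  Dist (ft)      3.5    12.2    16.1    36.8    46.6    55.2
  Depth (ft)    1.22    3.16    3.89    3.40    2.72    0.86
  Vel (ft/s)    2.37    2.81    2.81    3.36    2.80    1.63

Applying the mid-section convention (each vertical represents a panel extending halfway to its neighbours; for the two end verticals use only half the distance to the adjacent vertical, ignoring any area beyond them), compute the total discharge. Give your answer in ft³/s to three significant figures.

w_1 = (12.2 − 3.5)/2 = 4.35 ft; q_1 = 2.37 × 1.22 × 4.35 = 12.58 ft³/s
w_2 = (16.1 − 3.5)/2 = 6.3 ft; q_2 = 2.81 × 3.16 × 6.3 = 55.94 ft³/s
w_3 = (36.8 − 12.2)/2 = 12.3 ft; q_3 = 2.81 × 3.89 × 12.3 = 134.5 ft³/s
w_4 = (46.6 − 16.1)/2 = 15.25 ft; q_4 = 3.36 × 3.40 × 15.25 = 174.2 ft³/s
w_5 = (55.2 − 36.8)/2 = 9.2 ft; q_5 = 2.80 × 2.72 × 9.2 = 70.07 ft³/s
w_6 = (55.2 − 46.6)/2 = 4.3 ft; q_6 = 1.63 × 0.86 × 4.3 = 6.028 ft³/s
Q = Σ qᵢ = 453.3 ft³/s

453 ft³/s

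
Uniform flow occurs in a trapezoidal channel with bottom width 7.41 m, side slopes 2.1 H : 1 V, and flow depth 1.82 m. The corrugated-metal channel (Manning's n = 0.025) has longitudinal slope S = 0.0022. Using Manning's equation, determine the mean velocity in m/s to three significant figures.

2.22 m/s

A = (b + z·y)·y = (7.41 + 2.1×1.82)×1.82 = 20.44 m²
P = b + 2y√(1+z²) = 7.41 + 2×1.82×√(1+2.1²) = 15.88 m
R = A/P = 20.44/15.88 = 1.288 m
Q = (1/n)·A·R^(2/3)·S^(1/2) = (1/0.025) × 20.44 × 1.288^(2/3) × 0.0022^(1/2) = 45.39 m³/s
V = Q/A = 45.39/20.44 = 2.221 m/s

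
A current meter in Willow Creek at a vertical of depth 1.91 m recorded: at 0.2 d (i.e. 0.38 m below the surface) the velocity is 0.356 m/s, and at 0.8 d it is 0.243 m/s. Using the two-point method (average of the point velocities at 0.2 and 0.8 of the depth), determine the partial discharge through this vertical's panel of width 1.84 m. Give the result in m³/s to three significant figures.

1.05 m³/s

v̄ = (0.356 + 0.243) / 2 = 0.2995 m/s
q = v̄ × d × w = 0.2995 × 1.91 × 1.84 = 1.053 m³/s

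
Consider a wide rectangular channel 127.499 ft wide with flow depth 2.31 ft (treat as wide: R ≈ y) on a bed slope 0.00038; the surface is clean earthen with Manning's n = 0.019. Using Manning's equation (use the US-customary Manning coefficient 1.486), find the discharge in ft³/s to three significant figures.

A = b·y = 127.499 × 2.31 = 294.5 ft²
Wide channel: R ≈ y = 2.31 ft
Q = (1.486/n)·A·R^(2/3)·S^(1/2) = (1.486/0.019) × 294.5 × 2.310^(2/3) × 0.00038^(1/2) = 784.7 ft³/s

785 ft³/s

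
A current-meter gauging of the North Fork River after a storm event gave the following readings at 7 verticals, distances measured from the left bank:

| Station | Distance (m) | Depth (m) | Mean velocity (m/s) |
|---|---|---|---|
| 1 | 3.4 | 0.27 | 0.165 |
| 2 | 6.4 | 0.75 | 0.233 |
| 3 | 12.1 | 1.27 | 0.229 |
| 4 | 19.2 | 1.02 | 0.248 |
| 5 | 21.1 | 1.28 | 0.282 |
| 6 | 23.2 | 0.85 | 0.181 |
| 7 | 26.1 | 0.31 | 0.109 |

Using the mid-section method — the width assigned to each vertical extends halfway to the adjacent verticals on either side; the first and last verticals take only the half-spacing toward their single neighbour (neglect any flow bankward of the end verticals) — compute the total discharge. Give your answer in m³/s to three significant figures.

4.98 m³/s

w_1 = (6.4 − 3.4)/2 = 1.5 m; q_1 = 0.165 × 0.27 × 1.5 = 0.06683 m³/s
w_2 = (12.1 − 3.4)/2 = 4.35 m; q_2 = 0.233 × 0.75 × 4.35 = 0.7602 m³/s
w_3 = (19.2 − 6.4)/2 = 6.4 m; q_3 = 0.229 × 1.27 × 6.4 = 1.861 m³/s
w_4 = (21.1 − 12.1)/2 = 4.5 m; q_4 = 0.248 × 1.02 × 4.5 = 1.138 m³/s
w_5 = (23.2 − 19.2)/2 = 2 m; q_5 = 0.282 × 1.28 × 2 = 0.7219 m³/s
w_6 = (26.1 − 21.1)/2 = 2.5 m; q_6 = 0.181 × 0.85 × 2.5 = 0.3846 m³/s
w_7 = (26.1 − 23.2)/2 = 1.45 m; q_7 = 0.109 × 0.31 × 1.45 = 0.04900 m³/s
Q = Σ qᵢ = 4.982 m³/s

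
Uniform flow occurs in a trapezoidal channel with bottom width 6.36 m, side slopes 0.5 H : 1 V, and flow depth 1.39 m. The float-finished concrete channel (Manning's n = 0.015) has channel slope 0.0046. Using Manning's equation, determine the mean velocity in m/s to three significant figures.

4.63 m/s

A = (b + z·y)·y = (6.36 + 0.5×1.39)×1.39 = 9.806 m²
P = b + 2y√(1+z²) = 6.36 + 2×1.39×√(1+0.5²) = 9.468 m
R = A/P = 9.806/9.468 = 1.036 m
Q = (1/n)·A·R^(2/3)·S^(1/2) = (1/0.015) × 9.806 × 1.036^(2/3) × 0.0046^(1/2) = 45.39 m³/s
V = Q/A = 45.39/9.806 = 4.629 m/s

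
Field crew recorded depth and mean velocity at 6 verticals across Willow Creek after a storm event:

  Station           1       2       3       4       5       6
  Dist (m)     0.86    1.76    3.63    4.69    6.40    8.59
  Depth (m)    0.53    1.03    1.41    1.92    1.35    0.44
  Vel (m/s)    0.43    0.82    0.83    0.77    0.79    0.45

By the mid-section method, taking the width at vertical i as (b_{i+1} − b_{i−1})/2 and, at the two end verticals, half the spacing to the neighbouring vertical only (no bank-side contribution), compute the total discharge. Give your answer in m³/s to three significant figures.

7.33 m³/s

w_1 = (1.76 − 0.86)/2 = 0.45 m; q_1 = 0.43 × 0.53 × 0.45 = 0.1026 m³/s
w_2 = (3.63 − 0.86)/2 = 1.385 m; q_2 = 0.82 × 1.03 × 1.385 = 1.170 m³/s
w_3 = (4.69 − 1.76)/2 = 1.465 m; q_3 = 0.83 × 1.41 × 1.465 = 1.714 m³/s
w_4 = (6.40 − 3.63)/2 = 1.385 m; q_4 = 0.77 × 1.92 × 1.385 = 2.048 m³/s
w_5 = (8.59 − 4.69)/2 = 1.95 m; q_5 = 0.79 × 1.35 × 1.95 = 2.080 m³/s
w_6 = (8.59 − 6.40)/2 = 1.095 m; q_6 = 0.45 × 0.44 × 1.095 = 0.2168 m³/s
Q = Σ qᵢ = 7.331 m³/s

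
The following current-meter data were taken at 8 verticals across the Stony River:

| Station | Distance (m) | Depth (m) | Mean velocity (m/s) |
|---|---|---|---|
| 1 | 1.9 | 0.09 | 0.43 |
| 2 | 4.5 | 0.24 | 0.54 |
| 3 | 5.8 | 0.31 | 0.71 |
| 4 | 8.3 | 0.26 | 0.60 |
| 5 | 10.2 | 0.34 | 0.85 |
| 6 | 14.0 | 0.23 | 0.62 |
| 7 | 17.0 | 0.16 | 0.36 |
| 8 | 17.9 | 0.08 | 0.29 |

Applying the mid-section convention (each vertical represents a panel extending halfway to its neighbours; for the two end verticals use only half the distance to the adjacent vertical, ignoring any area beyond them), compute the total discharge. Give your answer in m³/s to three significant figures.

2.50 m³/s

w_1 = (4.5 − 1.9)/2 = 1.3 m; q_1 = 0.43 × 0.09 × 1.3 = 0.05031 m³/s
w_2 = (5.8 − 1.9)/2 = 1.95 m; q_2 = 0.54 × 0.24 × 1.95 = 0.2527 m³/s
w_3 = (8.3 − 4.5)/2 = 1.9 m; q_3 = 0.71 × 0.31 × 1.9 = 0.4182 m³/s
w_4 = (10.2 − 5.8)/2 = 2.2 m; q_4 = 0.60 × 0.26 × 2.2 = 0.3432 m³/s
w_5 = (14.0 − 8.3)/2 = 2.85 m; q_5 = 0.85 × 0.34 × 2.85 = 0.8237 m³/s
w_6 = (17.0 − 10.2)/2 = 3.4 m; q_6 = 0.62 × 0.23 × 3.4 = 0.4848 m³/s
w_7 = (17.9 − 14.0)/2 = 1.95 m; q_7 = 0.36 × 0.16 × 1.95 = 0.1123 m³/s
w_8 = (17.9 − 17.0)/2 = 0.45 m; q_8 = 0.29 × 0.08 × 0.45 = 0.01044 m³/s
Q = Σ qᵢ = 2.496 m³/s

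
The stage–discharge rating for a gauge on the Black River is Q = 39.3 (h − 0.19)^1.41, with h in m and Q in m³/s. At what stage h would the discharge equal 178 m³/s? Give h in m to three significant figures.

h − h₀ = (Q/C)^(1/b) = (178/39.3)^(1/1.41) = 2.919 m
h = 0.19 + 2.919 = 3.109 m

3.11 m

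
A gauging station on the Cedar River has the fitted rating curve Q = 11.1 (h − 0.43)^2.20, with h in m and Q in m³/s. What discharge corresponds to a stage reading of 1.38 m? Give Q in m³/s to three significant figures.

9.92 m³/s

Q = 11.1 × (1.38 − 0.43)^2.20 = 11.1 × 0.95^2.20 = 9.916 m³/s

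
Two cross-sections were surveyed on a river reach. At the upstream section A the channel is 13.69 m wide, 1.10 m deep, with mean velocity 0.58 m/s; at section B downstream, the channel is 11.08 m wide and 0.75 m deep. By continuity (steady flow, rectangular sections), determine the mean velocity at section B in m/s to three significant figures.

Q = A₁V₁ = (13.69×1.10) × 0.58 = 8.734 m³/s
A₂ = 11.08 × 0.75 = 8.310 m²
V₂ = Q/A₂ = 8.734/8.310 = 1.051 m/s

1.05 m/s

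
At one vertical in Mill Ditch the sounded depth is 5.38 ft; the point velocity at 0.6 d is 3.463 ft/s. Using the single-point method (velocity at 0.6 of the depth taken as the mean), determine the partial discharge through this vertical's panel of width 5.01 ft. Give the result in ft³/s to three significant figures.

v̄ = v₀.₆ = 3.463 ft/s
q = v̄ × d × w = 3.463 × 5.38 × 5.01 = 93.34 ft³/s

93.3 ft³/s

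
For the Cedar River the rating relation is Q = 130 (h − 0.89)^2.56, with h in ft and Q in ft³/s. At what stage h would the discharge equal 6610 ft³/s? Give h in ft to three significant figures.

5.53 ft

h − h₀ = (Q/C)^(1/b) = (6610/130)^(1/2.56) = 4.640 ft
h = 0.89 + 4.640 = 5.530 ft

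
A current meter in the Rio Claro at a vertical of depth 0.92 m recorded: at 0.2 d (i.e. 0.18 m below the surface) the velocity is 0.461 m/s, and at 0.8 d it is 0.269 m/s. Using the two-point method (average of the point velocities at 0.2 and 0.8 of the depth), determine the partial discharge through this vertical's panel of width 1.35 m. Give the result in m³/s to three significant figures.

0.453 m³/s

v̄ = (0.461 + 0.269) / 2 = 0.3650 m/s
q = v̄ × d × w = 0.3650 × 0.92 × 1.35 = 0.4533 m³/s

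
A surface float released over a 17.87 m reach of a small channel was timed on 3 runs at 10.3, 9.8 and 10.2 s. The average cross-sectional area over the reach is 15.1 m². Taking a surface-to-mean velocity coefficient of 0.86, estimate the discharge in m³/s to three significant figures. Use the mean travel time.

23.0 m³/s

t̄ = (10.3 + 9.8 + 10.2) / 3 = 10.1 s
v_surface = L / t̄ = 17.87 / 10.1 = 1.769 m/s
v_mean = 0.86 × 1.769 = 1.522 m/s
Q = A × v_mean = 15.1 × 1.522 = 22.98 m³/s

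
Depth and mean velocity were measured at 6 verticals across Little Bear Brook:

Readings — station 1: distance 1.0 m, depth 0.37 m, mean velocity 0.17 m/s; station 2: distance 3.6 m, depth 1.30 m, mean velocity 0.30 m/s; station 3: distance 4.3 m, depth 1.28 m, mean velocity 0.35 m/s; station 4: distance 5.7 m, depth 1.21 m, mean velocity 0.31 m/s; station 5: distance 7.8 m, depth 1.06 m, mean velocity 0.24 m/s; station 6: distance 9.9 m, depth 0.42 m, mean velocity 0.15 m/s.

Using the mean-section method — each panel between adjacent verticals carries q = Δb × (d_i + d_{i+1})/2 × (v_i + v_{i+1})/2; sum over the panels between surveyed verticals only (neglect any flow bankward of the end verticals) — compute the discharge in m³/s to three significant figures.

2.34 m³/s

Panel 1-2: Δb = 2.6 m, d̄ = (0.37+1.30)/2 = 0.835, v̄ = (0.17+0.30)/2 = 0.235 → q = 2.6×0.835×0.235 = 0.5102 m³/s
Panel 2-3: Δb = 0.7 m, d̄ = (1.30+1.28)/2 = 1.29, v̄ = (0.30+0.35)/2 = 0.325 → q = 0.7×1.29×0.325 = 0.2935 m³/s
Panel 3-4: Δb = 1.4 m, d̄ = (1.28+1.21)/2 = 1.245, v̄ = (0.35+0.31)/2 = 0.33 → q = 1.4×1.245×0.33 = 0.5752 m³/s
Panel 4-5: Δb = 2.1 m, d̄ = (1.21+1.06)/2 = 1.135, v̄ = (0.31+0.24)/2 = 0.275 → q = 2.1×1.135×0.275 = 0.6555 m³/s
Panel 5-6: Δb = 2.1 m, d̄ = (1.06+0.42)/2 = 0.74, v̄ = (0.24+0.15)/2 = 0.195 → q = 2.1×0.74×0.195 = 0.3030 m³/s
Q = Σ q = 2.337 m³/s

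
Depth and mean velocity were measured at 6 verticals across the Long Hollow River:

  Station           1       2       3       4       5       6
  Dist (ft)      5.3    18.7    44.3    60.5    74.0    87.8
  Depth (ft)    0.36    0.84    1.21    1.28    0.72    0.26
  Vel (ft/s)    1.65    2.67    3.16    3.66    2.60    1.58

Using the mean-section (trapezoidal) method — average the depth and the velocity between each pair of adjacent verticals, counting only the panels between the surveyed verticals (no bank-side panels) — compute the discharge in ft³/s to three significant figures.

219 ft³/s

Panel 1-2: Δb = 13.4 ft, d̄ = (0.36+0.84)/2 = 0.6, v̄ = (1.65+2.67)/2 = 2.16 → q = 13.4×0.6×2.16 = 17.37 ft³/s
Panel 2-3: Δb = 25.6 ft, d̄ = (0.84+1.21)/2 = 1.025, v̄ = (2.67+3.16)/2 = 2.915 → q = 25.6×1.025×2.915 = 76.49 ft³/s
Panel 3-4: Δb = 16.2 ft, d̄ = (1.21+1.28)/2 = 1.245, v̄ = (3.16+3.66)/2 = 3.41 → q = 16.2×1.245×3.41 = 68.78 ft³/s
Panel 4-5: Δb = 13.5 ft, d̄ = (1.28+0.72)/2 = 1, v̄ = (3.66+2.60)/2 = 3.13 → q = 13.5×1×3.13 = 42.26 ft³/s
Panel 5-6: Δb = 13.8 ft, d̄ = (0.72+0.26)/2 = 0.49, v̄ = (2.60+1.58)/2 = 2.09 → q = 13.8×0.49×2.09 = 14.13 ft³/s
Q = Σ q = 219.0 ft³/s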